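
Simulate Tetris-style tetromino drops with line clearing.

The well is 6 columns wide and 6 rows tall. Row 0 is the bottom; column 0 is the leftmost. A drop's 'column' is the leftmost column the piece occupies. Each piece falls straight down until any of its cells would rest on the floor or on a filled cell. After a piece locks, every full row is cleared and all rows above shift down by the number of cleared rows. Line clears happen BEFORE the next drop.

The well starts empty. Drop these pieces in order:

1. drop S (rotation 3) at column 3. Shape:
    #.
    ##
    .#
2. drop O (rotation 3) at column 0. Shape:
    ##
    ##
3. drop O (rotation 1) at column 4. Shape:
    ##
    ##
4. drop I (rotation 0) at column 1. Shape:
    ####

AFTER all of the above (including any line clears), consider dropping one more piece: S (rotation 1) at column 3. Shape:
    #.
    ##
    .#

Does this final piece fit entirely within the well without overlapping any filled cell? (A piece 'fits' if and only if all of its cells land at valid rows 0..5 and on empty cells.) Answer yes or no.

Drop 1: S rot3 at col 3 lands with bottom-row=0; cleared 0 line(s) (total 0); column heights now [0 0 0 3 2 0], max=3
Drop 2: O rot3 at col 0 lands with bottom-row=0; cleared 0 line(s) (total 0); column heights now [2 2 0 3 2 0], max=3
Drop 3: O rot1 at col 4 lands with bottom-row=2; cleared 0 line(s) (total 0); column heights now [2 2 0 3 4 4], max=4
Drop 4: I rot0 at col 1 lands with bottom-row=4; cleared 0 line(s) (total 0); column heights now [2 5 5 5 5 4], max=5
Test piece S rot1 at col 3 (width 2): heights before test = [2 5 5 5 5 4]; fits = False

Answer: no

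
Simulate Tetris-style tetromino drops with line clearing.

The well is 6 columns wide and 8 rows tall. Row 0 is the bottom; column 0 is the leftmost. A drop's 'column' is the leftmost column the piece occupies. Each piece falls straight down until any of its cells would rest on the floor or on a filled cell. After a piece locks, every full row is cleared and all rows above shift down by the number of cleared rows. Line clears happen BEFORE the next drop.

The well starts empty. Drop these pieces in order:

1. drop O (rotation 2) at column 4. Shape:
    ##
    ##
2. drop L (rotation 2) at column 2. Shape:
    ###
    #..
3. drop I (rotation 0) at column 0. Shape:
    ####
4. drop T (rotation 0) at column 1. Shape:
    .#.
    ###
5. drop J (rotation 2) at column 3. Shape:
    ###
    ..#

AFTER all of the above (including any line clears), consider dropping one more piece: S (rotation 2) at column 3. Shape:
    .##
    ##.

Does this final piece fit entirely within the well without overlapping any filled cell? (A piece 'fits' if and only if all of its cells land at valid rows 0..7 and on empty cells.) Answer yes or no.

Drop 1: O rot2 at col 4 lands with bottom-row=0; cleared 0 line(s) (total 0); column heights now [0 0 0 0 2 2], max=2
Drop 2: L rot2 at col 2 lands with bottom-row=1; cleared 0 line(s) (total 0); column heights now [0 0 3 3 3 2], max=3
Drop 3: I rot0 at col 0 lands with bottom-row=3; cleared 0 line(s) (total 0); column heights now [4 4 4 4 3 2], max=4
Drop 4: T rot0 at col 1 lands with bottom-row=4; cleared 0 line(s) (total 0); column heights now [4 5 6 5 3 2], max=6
Drop 5: J rot2 at col 3 lands with bottom-row=4; cleared 0 line(s) (total 0); column heights now [4 5 6 6 6 6], max=6
Test piece S rot2 at col 3 (width 3): heights before test = [4 5 6 6 6 6]; fits = True

Answer: yes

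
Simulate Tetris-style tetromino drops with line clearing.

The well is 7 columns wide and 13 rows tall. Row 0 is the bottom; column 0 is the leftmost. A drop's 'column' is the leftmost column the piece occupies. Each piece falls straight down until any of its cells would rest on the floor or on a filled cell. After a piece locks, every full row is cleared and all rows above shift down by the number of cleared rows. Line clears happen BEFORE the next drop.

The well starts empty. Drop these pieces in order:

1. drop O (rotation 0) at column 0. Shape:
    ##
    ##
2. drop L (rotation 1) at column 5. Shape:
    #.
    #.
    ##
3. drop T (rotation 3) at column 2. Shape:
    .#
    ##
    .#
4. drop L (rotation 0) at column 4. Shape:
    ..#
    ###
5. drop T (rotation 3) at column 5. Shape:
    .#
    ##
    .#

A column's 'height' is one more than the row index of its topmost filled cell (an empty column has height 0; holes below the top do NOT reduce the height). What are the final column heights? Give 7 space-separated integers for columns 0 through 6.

Answer: 2 2 2 3 4 7 8

Derivation:
Drop 1: O rot0 at col 0 lands with bottom-row=0; cleared 0 line(s) (total 0); column heights now [2 2 0 0 0 0 0], max=2
Drop 2: L rot1 at col 5 lands with bottom-row=0; cleared 0 line(s) (total 0); column heights now [2 2 0 0 0 3 1], max=3
Drop 3: T rot3 at col 2 lands with bottom-row=0; cleared 0 line(s) (total 0); column heights now [2 2 2 3 0 3 1], max=3
Drop 4: L rot0 at col 4 lands with bottom-row=3; cleared 0 line(s) (total 0); column heights now [2 2 2 3 4 4 5], max=5
Drop 5: T rot3 at col 5 lands with bottom-row=5; cleared 0 line(s) (total 0); column heights now [2 2 2 3 4 7 8], max=8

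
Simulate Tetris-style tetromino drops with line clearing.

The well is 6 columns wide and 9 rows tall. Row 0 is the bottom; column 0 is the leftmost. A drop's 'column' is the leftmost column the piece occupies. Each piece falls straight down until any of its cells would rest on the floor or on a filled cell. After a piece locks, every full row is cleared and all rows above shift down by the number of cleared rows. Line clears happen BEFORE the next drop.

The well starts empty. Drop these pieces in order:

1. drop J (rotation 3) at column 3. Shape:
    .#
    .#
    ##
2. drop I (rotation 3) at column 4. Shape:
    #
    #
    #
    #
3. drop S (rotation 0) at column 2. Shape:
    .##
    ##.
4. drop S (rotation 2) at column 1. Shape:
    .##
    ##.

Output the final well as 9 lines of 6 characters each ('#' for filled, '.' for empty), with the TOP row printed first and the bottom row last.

Answer: ..##..
.####.
..###.
....#.
....#.
....#.
....#.
....#.
...##.

Derivation:
Drop 1: J rot3 at col 3 lands with bottom-row=0; cleared 0 line(s) (total 0); column heights now [0 0 0 1 3 0], max=3
Drop 2: I rot3 at col 4 lands with bottom-row=3; cleared 0 line(s) (total 0); column heights now [0 0 0 1 7 0], max=7
Drop 3: S rot0 at col 2 lands with bottom-row=6; cleared 0 line(s) (total 0); column heights now [0 0 7 8 8 0], max=8
Drop 4: S rot2 at col 1 lands with bottom-row=7; cleared 0 line(s) (total 0); column heights now [0 8 9 9 8 0], max=9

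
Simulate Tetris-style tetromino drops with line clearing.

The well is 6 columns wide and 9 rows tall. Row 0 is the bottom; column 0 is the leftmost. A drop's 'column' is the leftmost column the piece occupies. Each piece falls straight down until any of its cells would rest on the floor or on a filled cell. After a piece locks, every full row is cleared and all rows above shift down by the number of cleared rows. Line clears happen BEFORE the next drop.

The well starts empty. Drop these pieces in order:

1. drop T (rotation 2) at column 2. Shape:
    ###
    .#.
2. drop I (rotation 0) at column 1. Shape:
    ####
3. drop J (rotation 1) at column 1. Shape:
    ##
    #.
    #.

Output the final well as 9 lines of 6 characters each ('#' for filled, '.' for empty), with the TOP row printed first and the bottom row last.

Answer: ......
......
......
.##...
.#....
.#....
.####.
..###.
...#..

Derivation:
Drop 1: T rot2 at col 2 lands with bottom-row=0; cleared 0 line(s) (total 0); column heights now [0 0 2 2 2 0], max=2
Drop 2: I rot0 at col 1 lands with bottom-row=2; cleared 0 line(s) (total 0); column heights now [0 3 3 3 3 0], max=3
Drop 3: J rot1 at col 1 lands with bottom-row=3; cleared 0 line(s) (total 0); column heights now [0 6 6 3 3 0], max=6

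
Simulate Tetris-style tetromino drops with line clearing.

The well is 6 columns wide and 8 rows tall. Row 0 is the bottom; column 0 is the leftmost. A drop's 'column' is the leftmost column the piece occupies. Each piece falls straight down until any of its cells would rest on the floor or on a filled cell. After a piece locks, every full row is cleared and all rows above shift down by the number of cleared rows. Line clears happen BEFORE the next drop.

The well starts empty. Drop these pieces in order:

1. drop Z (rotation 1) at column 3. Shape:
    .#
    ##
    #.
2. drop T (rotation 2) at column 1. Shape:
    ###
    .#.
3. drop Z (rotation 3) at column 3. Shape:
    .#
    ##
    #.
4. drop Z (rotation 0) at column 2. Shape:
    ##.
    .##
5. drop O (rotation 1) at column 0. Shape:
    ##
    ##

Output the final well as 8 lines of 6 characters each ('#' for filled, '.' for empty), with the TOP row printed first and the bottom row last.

Answer: ..##..
...##.
....#.
##.##.
##.#..
.####.
..###.
...#..

Derivation:
Drop 1: Z rot1 at col 3 lands with bottom-row=0; cleared 0 line(s) (total 0); column heights now [0 0 0 2 3 0], max=3
Drop 2: T rot2 at col 1 lands with bottom-row=1; cleared 0 line(s) (total 0); column heights now [0 3 3 3 3 0], max=3
Drop 3: Z rot3 at col 3 lands with bottom-row=3; cleared 0 line(s) (total 0); column heights now [0 3 3 5 6 0], max=6
Drop 4: Z rot0 at col 2 lands with bottom-row=6; cleared 0 line(s) (total 0); column heights now [0 3 8 8 7 0], max=8
Drop 5: O rot1 at col 0 lands with bottom-row=3; cleared 0 line(s) (total 0); column heights now [5 5 8 8 7 0], max=8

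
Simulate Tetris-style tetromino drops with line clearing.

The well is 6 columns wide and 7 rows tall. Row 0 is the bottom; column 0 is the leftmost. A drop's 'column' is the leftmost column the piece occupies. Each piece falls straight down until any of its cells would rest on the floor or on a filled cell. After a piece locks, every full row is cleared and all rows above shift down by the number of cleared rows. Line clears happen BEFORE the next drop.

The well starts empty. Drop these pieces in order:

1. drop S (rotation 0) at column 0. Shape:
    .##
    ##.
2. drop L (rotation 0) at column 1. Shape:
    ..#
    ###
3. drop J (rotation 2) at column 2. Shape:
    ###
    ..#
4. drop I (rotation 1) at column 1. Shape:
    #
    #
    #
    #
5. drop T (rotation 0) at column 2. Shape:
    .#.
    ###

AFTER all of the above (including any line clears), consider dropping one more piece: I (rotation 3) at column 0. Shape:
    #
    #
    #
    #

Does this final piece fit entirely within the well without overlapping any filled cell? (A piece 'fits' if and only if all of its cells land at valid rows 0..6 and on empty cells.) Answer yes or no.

Drop 1: S rot0 at col 0 lands with bottom-row=0; cleared 0 line(s) (total 0); column heights now [1 2 2 0 0 0], max=2
Drop 2: L rot0 at col 1 lands with bottom-row=2; cleared 0 line(s) (total 0); column heights now [1 3 3 4 0 0], max=4
Drop 3: J rot2 at col 2 lands with bottom-row=3; cleared 0 line(s) (total 0); column heights now [1 3 5 5 5 0], max=5
Drop 4: I rot1 at col 1 lands with bottom-row=3; cleared 0 line(s) (total 0); column heights now [1 7 5 5 5 0], max=7
Drop 5: T rot0 at col 2 lands with bottom-row=5; cleared 0 line(s) (total 0); column heights now [1 7 6 7 6 0], max=7
Test piece I rot3 at col 0 (width 1): heights before test = [1 7 6 7 6 0]; fits = True

Answer: yes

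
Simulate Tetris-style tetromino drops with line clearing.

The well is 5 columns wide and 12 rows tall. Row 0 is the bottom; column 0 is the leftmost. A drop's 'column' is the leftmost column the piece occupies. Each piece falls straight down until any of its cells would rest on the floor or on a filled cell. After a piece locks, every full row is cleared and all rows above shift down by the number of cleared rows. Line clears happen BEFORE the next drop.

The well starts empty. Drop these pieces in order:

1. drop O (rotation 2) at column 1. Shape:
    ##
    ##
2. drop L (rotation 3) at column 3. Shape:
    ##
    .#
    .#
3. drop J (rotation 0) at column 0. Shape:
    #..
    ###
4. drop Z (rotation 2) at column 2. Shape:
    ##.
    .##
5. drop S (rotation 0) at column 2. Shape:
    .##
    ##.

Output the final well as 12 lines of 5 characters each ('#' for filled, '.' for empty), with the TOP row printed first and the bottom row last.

Answer: .....
.....
.....
.....
.....
.....
...##
..##.
..##.
#..##
.##.#
.##.#

Derivation:
Drop 1: O rot2 at col 1 lands with bottom-row=0; cleared 0 line(s) (total 0); column heights now [0 2 2 0 0], max=2
Drop 2: L rot3 at col 3 lands with bottom-row=0; cleared 0 line(s) (total 0); column heights now [0 2 2 3 3], max=3
Drop 3: J rot0 at col 0 lands with bottom-row=2; cleared 1 line(s) (total 1); column heights now [3 2 2 0 2], max=3
Drop 4: Z rot2 at col 2 lands with bottom-row=2; cleared 0 line(s) (total 1); column heights now [3 2 4 4 3], max=4
Drop 5: S rot0 at col 2 lands with bottom-row=4; cleared 0 line(s) (total 1); column heights now [3 2 5 6 6], max=6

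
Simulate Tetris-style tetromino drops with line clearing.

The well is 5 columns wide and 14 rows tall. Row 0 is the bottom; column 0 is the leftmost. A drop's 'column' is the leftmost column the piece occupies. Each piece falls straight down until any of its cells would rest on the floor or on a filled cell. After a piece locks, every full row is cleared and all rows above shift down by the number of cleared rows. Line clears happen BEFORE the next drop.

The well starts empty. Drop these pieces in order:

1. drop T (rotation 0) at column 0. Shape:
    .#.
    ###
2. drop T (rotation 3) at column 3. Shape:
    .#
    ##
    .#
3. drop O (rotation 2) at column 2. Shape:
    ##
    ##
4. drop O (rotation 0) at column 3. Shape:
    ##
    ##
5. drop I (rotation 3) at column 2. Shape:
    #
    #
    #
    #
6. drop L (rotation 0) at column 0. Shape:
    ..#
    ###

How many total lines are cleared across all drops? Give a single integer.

Drop 1: T rot0 at col 0 lands with bottom-row=0; cleared 0 line(s) (total 0); column heights now [1 2 1 0 0], max=2
Drop 2: T rot3 at col 3 lands with bottom-row=0; cleared 0 line(s) (total 0); column heights now [1 2 1 2 3], max=3
Drop 3: O rot2 at col 2 lands with bottom-row=2; cleared 0 line(s) (total 0); column heights now [1 2 4 4 3], max=4
Drop 4: O rot0 at col 3 lands with bottom-row=4; cleared 0 line(s) (total 0); column heights now [1 2 4 6 6], max=6
Drop 5: I rot3 at col 2 lands with bottom-row=4; cleared 0 line(s) (total 0); column heights now [1 2 8 6 6], max=8
Drop 6: L rot0 at col 0 lands with bottom-row=8; cleared 0 line(s) (total 0); column heights now [9 9 10 6 6], max=10

Answer: 0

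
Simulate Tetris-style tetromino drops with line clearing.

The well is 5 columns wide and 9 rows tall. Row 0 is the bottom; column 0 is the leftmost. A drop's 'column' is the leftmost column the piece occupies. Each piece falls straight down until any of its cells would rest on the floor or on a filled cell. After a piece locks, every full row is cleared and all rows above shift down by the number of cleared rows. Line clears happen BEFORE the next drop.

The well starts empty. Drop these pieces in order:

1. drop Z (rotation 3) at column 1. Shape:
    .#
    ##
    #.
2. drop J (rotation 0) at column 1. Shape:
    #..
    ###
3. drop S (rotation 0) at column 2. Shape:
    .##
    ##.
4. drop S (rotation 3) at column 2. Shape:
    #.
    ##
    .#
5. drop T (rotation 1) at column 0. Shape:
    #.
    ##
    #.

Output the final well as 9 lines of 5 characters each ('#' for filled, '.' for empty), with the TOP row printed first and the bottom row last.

Drop 1: Z rot3 at col 1 lands with bottom-row=0; cleared 0 line(s) (total 0); column heights now [0 2 3 0 0], max=3
Drop 2: J rot0 at col 1 lands with bottom-row=3; cleared 0 line(s) (total 0); column heights now [0 5 4 4 0], max=5
Drop 3: S rot0 at col 2 lands with bottom-row=4; cleared 0 line(s) (total 0); column heights now [0 5 5 6 6], max=6
Drop 4: S rot3 at col 2 lands with bottom-row=6; cleared 0 line(s) (total 0); column heights now [0 5 9 8 6], max=9
Drop 5: T rot1 at col 0 lands with bottom-row=4; cleared 0 line(s) (total 0); column heights now [7 6 9 8 6], max=9

Answer: ..#..
..##.
#..#.
##.##
####.
.###.
..#..
.##..
.#...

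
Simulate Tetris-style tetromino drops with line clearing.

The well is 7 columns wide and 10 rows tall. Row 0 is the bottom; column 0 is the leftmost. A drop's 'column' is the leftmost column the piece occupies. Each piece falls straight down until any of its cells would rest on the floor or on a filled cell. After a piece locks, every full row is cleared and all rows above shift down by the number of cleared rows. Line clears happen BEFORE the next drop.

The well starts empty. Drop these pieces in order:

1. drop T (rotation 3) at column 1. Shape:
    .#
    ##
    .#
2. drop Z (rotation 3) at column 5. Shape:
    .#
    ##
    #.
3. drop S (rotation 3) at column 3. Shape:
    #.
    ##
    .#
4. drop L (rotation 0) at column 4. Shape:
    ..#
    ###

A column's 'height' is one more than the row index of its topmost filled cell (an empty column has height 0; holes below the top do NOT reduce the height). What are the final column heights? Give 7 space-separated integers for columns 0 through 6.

Drop 1: T rot3 at col 1 lands with bottom-row=0; cleared 0 line(s) (total 0); column heights now [0 2 3 0 0 0 0], max=3
Drop 2: Z rot3 at col 5 lands with bottom-row=0; cleared 0 line(s) (total 0); column heights now [0 2 3 0 0 2 3], max=3
Drop 3: S rot3 at col 3 lands with bottom-row=0; cleared 0 line(s) (total 0); column heights now [0 2 3 3 2 2 3], max=3
Drop 4: L rot0 at col 4 lands with bottom-row=3; cleared 0 line(s) (total 0); column heights now [0 2 3 3 4 4 5], max=5

Answer: 0 2 3 3 4 4 5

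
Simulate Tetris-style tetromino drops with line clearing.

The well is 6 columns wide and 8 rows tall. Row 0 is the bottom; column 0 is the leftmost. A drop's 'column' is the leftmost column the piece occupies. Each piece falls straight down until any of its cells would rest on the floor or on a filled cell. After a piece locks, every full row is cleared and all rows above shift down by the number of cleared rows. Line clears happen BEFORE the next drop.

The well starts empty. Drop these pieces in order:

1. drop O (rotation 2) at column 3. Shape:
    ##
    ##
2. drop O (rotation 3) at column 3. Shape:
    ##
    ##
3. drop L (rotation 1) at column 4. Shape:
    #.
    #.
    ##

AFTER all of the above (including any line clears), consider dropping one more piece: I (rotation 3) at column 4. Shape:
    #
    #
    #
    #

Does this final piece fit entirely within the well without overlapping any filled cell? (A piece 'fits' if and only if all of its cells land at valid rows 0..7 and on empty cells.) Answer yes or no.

Answer: no

Derivation:
Drop 1: O rot2 at col 3 lands with bottom-row=0; cleared 0 line(s) (total 0); column heights now [0 0 0 2 2 0], max=2
Drop 2: O rot3 at col 3 lands with bottom-row=2; cleared 0 line(s) (total 0); column heights now [0 0 0 4 4 0], max=4
Drop 3: L rot1 at col 4 lands with bottom-row=4; cleared 0 line(s) (total 0); column heights now [0 0 0 4 7 5], max=7
Test piece I rot3 at col 4 (width 1): heights before test = [0 0 0 4 7 5]; fits = False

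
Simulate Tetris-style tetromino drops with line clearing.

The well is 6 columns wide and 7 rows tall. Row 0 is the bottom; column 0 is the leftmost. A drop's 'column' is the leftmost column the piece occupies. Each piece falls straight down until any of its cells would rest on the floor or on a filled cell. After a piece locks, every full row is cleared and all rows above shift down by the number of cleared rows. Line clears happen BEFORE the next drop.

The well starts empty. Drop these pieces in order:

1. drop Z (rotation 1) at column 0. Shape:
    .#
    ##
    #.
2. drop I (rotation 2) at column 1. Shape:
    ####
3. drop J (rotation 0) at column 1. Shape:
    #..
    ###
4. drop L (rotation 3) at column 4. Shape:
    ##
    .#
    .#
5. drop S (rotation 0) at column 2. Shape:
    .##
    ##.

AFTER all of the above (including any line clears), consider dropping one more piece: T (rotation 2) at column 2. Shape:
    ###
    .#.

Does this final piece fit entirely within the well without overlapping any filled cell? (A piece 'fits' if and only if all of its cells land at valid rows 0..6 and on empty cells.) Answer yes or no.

Answer: no

Derivation:
Drop 1: Z rot1 at col 0 lands with bottom-row=0; cleared 0 line(s) (total 0); column heights now [2 3 0 0 0 0], max=3
Drop 2: I rot2 at col 1 lands with bottom-row=3; cleared 0 line(s) (total 0); column heights now [2 4 4 4 4 0], max=4
Drop 3: J rot0 at col 1 lands with bottom-row=4; cleared 0 line(s) (total 0); column heights now [2 6 5 5 4 0], max=6
Drop 4: L rot3 at col 4 lands with bottom-row=2; cleared 0 line(s) (total 0); column heights now [2 6 5 5 5 5], max=6
Drop 5: S rot0 at col 2 lands with bottom-row=5; cleared 0 line(s) (total 0); column heights now [2 6 6 7 7 5], max=7
Test piece T rot2 at col 2 (width 3): heights before test = [2 6 6 7 7 5]; fits = False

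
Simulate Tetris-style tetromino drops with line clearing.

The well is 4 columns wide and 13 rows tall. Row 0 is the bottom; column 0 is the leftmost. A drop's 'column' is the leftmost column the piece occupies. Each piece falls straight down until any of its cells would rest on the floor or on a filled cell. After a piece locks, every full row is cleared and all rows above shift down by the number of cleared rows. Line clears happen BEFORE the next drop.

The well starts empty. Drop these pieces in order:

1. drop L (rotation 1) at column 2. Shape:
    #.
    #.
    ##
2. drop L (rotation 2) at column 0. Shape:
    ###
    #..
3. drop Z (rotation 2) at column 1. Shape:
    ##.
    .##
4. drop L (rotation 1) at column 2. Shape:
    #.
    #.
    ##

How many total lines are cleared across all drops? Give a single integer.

Drop 1: L rot1 at col 2 lands with bottom-row=0; cleared 0 line(s) (total 0); column heights now [0 0 3 1], max=3
Drop 2: L rot2 at col 0 lands with bottom-row=2; cleared 0 line(s) (total 0); column heights now [4 4 4 1], max=4
Drop 3: Z rot2 at col 1 lands with bottom-row=4; cleared 0 line(s) (total 0); column heights now [4 6 6 5], max=6
Drop 4: L rot1 at col 2 lands with bottom-row=6; cleared 0 line(s) (total 0); column heights now [4 6 9 7], max=9

Answer: 0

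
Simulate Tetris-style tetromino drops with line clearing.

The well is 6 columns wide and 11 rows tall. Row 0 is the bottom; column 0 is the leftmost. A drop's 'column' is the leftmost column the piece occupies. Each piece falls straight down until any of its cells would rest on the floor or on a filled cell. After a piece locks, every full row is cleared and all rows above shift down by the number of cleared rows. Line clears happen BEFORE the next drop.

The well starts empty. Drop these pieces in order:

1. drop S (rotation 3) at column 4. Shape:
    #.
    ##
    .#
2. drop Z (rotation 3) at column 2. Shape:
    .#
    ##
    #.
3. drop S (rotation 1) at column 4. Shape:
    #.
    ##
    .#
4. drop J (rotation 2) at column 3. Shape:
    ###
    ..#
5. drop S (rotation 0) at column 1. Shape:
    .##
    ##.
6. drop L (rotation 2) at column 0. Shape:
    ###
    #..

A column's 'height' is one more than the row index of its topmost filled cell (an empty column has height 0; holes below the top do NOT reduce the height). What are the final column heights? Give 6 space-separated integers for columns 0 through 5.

Answer: 8 8 8 7 6 6

Derivation:
Drop 1: S rot3 at col 4 lands with bottom-row=0; cleared 0 line(s) (total 0); column heights now [0 0 0 0 3 2], max=3
Drop 2: Z rot3 at col 2 lands with bottom-row=0; cleared 0 line(s) (total 0); column heights now [0 0 2 3 3 2], max=3
Drop 3: S rot1 at col 4 lands with bottom-row=2; cleared 0 line(s) (total 0); column heights now [0 0 2 3 5 4], max=5
Drop 4: J rot2 at col 3 lands with bottom-row=4; cleared 0 line(s) (total 0); column heights now [0 0 2 6 6 6], max=6
Drop 5: S rot0 at col 1 lands with bottom-row=5; cleared 0 line(s) (total 0); column heights now [0 6 7 7 6 6], max=7
Drop 6: L rot2 at col 0 lands with bottom-row=6; cleared 0 line(s) (total 0); column heights now [8 8 8 7 6 6], max=8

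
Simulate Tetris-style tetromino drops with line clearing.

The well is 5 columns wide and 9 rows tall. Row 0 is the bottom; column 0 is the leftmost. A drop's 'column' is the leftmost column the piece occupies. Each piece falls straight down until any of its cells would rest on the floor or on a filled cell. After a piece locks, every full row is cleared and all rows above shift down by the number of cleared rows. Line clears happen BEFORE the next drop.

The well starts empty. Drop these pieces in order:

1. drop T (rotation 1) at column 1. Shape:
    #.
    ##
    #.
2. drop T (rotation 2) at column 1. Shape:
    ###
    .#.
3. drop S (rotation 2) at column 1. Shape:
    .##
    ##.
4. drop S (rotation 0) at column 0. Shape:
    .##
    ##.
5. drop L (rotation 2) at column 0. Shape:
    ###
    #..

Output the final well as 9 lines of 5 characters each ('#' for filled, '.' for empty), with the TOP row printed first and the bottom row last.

Drop 1: T rot1 at col 1 lands with bottom-row=0; cleared 0 line(s) (total 0); column heights now [0 3 2 0 0], max=3
Drop 2: T rot2 at col 1 lands with bottom-row=2; cleared 0 line(s) (total 0); column heights now [0 4 4 4 0], max=4
Drop 3: S rot2 at col 1 lands with bottom-row=4; cleared 0 line(s) (total 0); column heights now [0 5 6 6 0], max=6
Drop 4: S rot0 at col 0 lands with bottom-row=5; cleared 0 line(s) (total 0); column heights now [6 7 7 6 0], max=7
Drop 5: L rot2 at col 0 lands with bottom-row=6; cleared 0 line(s) (total 0); column heights now [8 8 8 6 0], max=8

Answer: .....
###..
###..
####.
.##..
.###.
.##..
.##..
.#...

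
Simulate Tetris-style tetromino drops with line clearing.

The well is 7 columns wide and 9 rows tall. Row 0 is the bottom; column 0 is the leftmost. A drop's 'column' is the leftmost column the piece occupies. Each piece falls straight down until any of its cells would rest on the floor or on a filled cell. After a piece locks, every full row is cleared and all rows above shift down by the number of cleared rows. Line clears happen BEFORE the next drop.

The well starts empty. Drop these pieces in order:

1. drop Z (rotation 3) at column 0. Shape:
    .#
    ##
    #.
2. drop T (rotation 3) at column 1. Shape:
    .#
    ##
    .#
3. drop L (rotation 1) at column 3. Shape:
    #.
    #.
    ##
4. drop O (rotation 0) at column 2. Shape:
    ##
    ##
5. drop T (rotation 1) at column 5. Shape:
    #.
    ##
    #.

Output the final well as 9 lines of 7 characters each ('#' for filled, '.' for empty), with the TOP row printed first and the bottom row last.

Answer: .......
.......
..##...
..##...
..#....
.##....
.###.#.
##.#.##
#..###.

Derivation:
Drop 1: Z rot3 at col 0 lands with bottom-row=0; cleared 0 line(s) (total 0); column heights now [2 3 0 0 0 0 0], max=3
Drop 2: T rot3 at col 1 lands with bottom-row=2; cleared 0 line(s) (total 0); column heights now [2 4 5 0 0 0 0], max=5
Drop 3: L rot1 at col 3 lands with bottom-row=0; cleared 0 line(s) (total 0); column heights now [2 4 5 3 1 0 0], max=5
Drop 4: O rot0 at col 2 lands with bottom-row=5; cleared 0 line(s) (total 0); column heights now [2 4 7 7 1 0 0], max=7
Drop 5: T rot1 at col 5 lands with bottom-row=0; cleared 0 line(s) (total 0); column heights now [2 4 7 7 1 3 2], max=7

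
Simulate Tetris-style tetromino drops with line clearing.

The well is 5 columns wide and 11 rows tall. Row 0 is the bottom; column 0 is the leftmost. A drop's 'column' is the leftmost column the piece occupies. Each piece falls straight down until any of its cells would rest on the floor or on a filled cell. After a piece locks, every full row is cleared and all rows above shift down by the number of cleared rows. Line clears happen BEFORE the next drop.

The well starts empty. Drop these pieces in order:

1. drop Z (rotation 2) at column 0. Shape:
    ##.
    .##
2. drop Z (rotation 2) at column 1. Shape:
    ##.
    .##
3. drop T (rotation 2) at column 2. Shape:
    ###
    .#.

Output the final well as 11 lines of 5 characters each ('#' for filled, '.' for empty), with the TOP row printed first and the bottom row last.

Drop 1: Z rot2 at col 0 lands with bottom-row=0; cleared 0 line(s) (total 0); column heights now [2 2 1 0 0], max=2
Drop 2: Z rot2 at col 1 lands with bottom-row=1; cleared 0 line(s) (total 0); column heights now [2 3 3 2 0], max=3
Drop 3: T rot2 at col 2 lands with bottom-row=2; cleared 0 line(s) (total 0); column heights now [2 3 4 4 4], max=4

Answer: .....
.....
.....
.....
.....
.....
.....
..###
.###.
####.
.##..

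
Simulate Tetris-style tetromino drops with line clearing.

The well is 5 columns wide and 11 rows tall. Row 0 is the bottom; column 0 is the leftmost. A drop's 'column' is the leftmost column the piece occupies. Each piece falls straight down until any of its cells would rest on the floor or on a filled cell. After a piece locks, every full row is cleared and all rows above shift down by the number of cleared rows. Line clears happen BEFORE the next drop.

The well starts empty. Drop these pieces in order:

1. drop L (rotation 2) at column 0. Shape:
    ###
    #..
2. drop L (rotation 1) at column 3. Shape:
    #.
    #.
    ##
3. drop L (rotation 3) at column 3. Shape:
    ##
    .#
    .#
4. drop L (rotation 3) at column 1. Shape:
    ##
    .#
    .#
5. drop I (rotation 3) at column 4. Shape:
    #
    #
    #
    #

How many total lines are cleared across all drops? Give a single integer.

Drop 1: L rot2 at col 0 lands with bottom-row=0; cleared 0 line(s) (total 0); column heights now [2 2 2 0 0], max=2
Drop 2: L rot1 at col 3 lands with bottom-row=0; cleared 0 line(s) (total 0); column heights now [2 2 2 3 1], max=3
Drop 3: L rot3 at col 3 lands with bottom-row=1; cleared 1 line(s) (total 1); column heights now [1 0 0 3 3], max=3
Drop 4: L rot3 at col 1 lands with bottom-row=0; cleared 0 line(s) (total 1); column heights now [1 3 3 3 3], max=3
Drop 5: I rot3 at col 4 lands with bottom-row=3; cleared 0 line(s) (total 1); column heights now [1 3 3 3 7], max=7

Answer: 1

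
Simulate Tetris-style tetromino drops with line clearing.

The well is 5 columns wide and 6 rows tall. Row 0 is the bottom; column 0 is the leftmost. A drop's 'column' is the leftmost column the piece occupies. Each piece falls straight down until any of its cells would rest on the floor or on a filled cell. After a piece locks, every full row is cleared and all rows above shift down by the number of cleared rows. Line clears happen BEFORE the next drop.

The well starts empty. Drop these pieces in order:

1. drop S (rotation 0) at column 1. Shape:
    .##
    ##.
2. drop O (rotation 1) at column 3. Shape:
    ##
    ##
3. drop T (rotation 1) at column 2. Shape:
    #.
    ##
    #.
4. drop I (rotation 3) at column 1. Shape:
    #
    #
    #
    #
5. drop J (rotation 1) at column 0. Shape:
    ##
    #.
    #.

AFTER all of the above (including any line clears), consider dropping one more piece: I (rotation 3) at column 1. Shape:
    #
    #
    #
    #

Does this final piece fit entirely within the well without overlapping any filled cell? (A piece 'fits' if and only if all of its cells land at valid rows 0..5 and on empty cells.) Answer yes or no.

Answer: no

Derivation:
Drop 1: S rot0 at col 1 lands with bottom-row=0; cleared 0 line(s) (total 0); column heights now [0 1 2 2 0], max=2
Drop 2: O rot1 at col 3 lands with bottom-row=2; cleared 0 line(s) (total 0); column heights now [0 1 2 4 4], max=4
Drop 3: T rot1 at col 2 lands with bottom-row=3; cleared 0 line(s) (total 0); column heights now [0 1 6 5 4], max=6
Drop 4: I rot3 at col 1 lands with bottom-row=1; cleared 0 line(s) (total 0); column heights now [0 5 6 5 4], max=6
Drop 5: J rot1 at col 0 lands with bottom-row=3; cleared 1 line(s) (total 1); column heights now [5 5 5 4 3], max=5
Test piece I rot3 at col 1 (width 1): heights before test = [5 5 5 4 3]; fits = False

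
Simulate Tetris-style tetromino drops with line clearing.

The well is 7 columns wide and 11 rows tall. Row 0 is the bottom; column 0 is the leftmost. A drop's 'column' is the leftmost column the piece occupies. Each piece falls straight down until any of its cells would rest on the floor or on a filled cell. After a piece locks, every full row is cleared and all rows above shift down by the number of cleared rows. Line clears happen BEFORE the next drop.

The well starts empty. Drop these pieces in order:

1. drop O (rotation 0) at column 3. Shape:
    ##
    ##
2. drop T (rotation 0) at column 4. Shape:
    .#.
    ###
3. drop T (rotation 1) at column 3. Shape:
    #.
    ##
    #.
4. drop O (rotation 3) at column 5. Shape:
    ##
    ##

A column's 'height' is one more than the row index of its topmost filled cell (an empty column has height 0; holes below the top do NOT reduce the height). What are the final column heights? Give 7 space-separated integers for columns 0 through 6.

Drop 1: O rot0 at col 3 lands with bottom-row=0; cleared 0 line(s) (total 0); column heights now [0 0 0 2 2 0 0], max=2
Drop 2: T rot0 at col 4 lands with bottom-row=2; cleared 0 line(s) (total 0); column heights now [0 0 0 2 3 4 3], max=4
Drop 3: T rot1 at col 3 lands with bottom-row=2; cleared 0 line(s) (total 0); column heights now [0 0 0 5 4 4 3], max=5
Drop 4: O rot3 at col 5 lands with bottom-row=4; cleared 0 line(s) (total 0); column heights now [0 0 0 5 4 6 6], max=6

Answer: 0 0 0 5 4 6 6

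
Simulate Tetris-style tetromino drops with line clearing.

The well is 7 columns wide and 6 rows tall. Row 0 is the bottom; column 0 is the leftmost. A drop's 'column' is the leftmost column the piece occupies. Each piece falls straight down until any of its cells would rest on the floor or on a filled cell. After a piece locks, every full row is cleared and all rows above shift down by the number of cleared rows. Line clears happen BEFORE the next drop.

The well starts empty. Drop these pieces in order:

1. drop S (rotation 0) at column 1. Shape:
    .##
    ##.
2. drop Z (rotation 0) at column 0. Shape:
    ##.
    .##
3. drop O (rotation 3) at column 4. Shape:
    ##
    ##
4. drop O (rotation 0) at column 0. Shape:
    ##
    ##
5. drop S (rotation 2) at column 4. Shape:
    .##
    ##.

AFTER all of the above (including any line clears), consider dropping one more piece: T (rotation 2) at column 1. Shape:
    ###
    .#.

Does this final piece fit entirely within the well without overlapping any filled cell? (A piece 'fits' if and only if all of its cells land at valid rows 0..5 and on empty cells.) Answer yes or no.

Answer: no

Derivation:
Drop 1: S rot0 at col 1 lands with bottom-row=0; cleared 0 line(s) (total 0); column heights now [0 1 2 2 0 0 0], max=2
Drop 2: Z rot0 at col 0 lands with bottom-row=2; cleared 0 line(s) (total 0); column heights now [4 4 3 2 0 0 0], max=4
Drop 3: O rot3 at col 4 lands with bottom-row=0; cleared 0 line(s) (total 0); column heights now [4 4 3 2 2 2 0], max=4
Drop 4: O rot0 at col 0 lands with bottom-row=4; cleared 0 line(s) (total 0); column heights now [6 6 3 2 2 2 0], max=6
Drop 5: S rot2 at col 4 lands with bottom-row=2; cleared 0 line(s) (total 0); column heights now [6 6 3 2 3 4 4], max=6
Test piece T rot2 at col 1 (width 3): heights before test = [6 6 3 2 3 4 4]; fits = False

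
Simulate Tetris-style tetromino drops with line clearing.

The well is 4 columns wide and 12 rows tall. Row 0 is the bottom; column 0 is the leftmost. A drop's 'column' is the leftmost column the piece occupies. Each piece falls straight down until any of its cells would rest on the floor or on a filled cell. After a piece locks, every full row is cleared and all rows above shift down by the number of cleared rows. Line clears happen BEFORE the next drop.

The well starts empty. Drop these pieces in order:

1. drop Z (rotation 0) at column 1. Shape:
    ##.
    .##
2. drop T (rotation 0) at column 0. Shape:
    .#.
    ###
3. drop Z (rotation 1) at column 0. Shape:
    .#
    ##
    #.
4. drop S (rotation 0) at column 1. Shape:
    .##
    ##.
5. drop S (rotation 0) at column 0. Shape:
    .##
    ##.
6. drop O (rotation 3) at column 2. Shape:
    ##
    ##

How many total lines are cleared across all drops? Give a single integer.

Drop 1: Z rot0 at col 1 lands with bottom-row=0; cleared 0 line(s) (total 0); column heights now [0 2 2 1], max=2
Drop 2: T rot0 at col 0 lands with bottom-row=2; cleared 0 line(s) (total 0); column heights now [3 4 3 1], max=4
Drop 3: Z rot1 at col 0 lands with bottom-row=3; cleared 0 line(s) (total 0); column heights now [5 6 3 1], max=6
Drop 4: S rot0 at col 1 lands with bottom-row=6; cleared 0 line(s) (total 0); column heights now [5 7 8 8], max=8
Drop 5: S rot0 at col 0 lands with bottom-row=7; cleared 1 line(s) (total 1); column heights now [5 8 8 1], max=8
Drop 6: O rot3 at col 2 lands with bottom-row=8; cleared 0 line(s) (total 1); column heights now [5 8 10 10], max=10

Answer: 1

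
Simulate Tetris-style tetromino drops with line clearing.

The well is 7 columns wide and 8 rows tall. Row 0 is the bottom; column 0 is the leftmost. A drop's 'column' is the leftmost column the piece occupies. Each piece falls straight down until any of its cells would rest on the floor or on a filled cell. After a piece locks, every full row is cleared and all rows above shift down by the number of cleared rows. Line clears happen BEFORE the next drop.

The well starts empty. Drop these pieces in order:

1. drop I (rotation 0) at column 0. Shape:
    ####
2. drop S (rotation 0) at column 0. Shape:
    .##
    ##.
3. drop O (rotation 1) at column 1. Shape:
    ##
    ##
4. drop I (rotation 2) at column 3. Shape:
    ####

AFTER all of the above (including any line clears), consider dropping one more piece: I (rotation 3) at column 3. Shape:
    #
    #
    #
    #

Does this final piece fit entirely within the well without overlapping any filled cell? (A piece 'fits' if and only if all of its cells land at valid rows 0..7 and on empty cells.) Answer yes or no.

Drop 1: I rot0 at col 0 lands with bottom-row=0; cleared 0 line(s) (total 0); column heights now [1 1 1 1 0 0 0], max=1
Drop 2: S rot0 at col 0 lands with bottom-row=1; cleared 0 line(s) (total 0); column heights now [2 3 3 1 0 0 0], max=3
Drop 3: O rot1 at col 1 lands with bottom-row=3; cleared 0 line(s) (total 0); column heights now [2 5 5 1 0 0 0], max=5
Drop 4: I rot2 at col 3 lands with bottom-row=1; cleared 0 line(s) (total 0); column heights now [2 5 5 2 2 2 2], max=5
Test piece I rot3 at col 3 (width 1): heights before test = [2 5 5 2 2 2 2]; fits = True

Answer: yes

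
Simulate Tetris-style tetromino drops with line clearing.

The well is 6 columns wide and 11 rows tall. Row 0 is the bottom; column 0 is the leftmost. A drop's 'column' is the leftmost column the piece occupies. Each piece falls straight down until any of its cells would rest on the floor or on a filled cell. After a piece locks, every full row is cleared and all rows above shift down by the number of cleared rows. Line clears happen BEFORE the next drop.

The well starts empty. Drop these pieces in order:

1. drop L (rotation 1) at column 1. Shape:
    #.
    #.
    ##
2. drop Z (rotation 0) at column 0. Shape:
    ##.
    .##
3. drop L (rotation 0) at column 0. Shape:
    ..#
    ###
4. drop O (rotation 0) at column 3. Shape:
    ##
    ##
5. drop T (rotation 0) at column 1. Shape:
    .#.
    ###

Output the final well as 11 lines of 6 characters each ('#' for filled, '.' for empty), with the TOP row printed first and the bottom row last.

Drop 1: L rot1 at col 1 lands with bottom-row=0; cleared 0 line(s) (total 0); column heights now [0 3 1 0 0 0], max=3
Drop 2: Z rot0 at col 0 lands with bottom-row=3; cleared 0 line(s) (total 0); column heights now [5 5 4 0 0 0], max=5
Drop 3: L rot0 at col 0 lands with bottom-row=5; cleared 0 line(s) (total 0); column heights now [6 6 7 0 0 0], max=7
Drop 4: O rot0 at col 3 lands with bottom-row=0; cleared 0 line(s) (total 0); column heights now [6 6 7 2 2 0], max=7
Drop 5: T rot0 at col 1 lands with bottom-row=7; cleared 0 line(s) (total 0); column heights now [6 8 9 8 2 0], max=9

Answer: ......
......
..#...
.###..
..#...
###...
##....
.##...
.#....
.#.##.
.####.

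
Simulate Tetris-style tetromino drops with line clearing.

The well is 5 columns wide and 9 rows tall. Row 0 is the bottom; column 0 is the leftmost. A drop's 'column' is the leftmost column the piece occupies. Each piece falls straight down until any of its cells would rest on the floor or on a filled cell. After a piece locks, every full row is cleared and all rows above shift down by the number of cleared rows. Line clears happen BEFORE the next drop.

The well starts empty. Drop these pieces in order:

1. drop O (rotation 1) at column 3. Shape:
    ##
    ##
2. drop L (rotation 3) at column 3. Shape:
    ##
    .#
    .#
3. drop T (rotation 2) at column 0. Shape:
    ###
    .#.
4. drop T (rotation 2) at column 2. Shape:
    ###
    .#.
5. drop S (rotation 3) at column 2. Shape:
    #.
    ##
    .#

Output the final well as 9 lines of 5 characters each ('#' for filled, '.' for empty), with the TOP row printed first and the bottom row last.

Answer: ..#..
..##.
...#.
..###
...#.
...##
....#
....#
.#.##

Derivation:
Drop 1: O rot1 at col 3 lands with bottom-row=0; cleared 0 line(s) (total 0); column heights now [0 0 0 2 2], max=2
Drop 2: L rot3 at col 3 lands with bottom-row=2; cleared 0 line(s) (total 0); column heights now [0 0 0 5 5], max=5
Drop 3: T rot2 at col 0 lands with bottom-row=0; cleared 1 line(s) (total 1); column heights now [0 1 0 4 4], max=4
Drop 4: T rot2 at col 2 lands with bottom-row=4; cleared 0 line(s) (total 1); column heights now [0 1 6 6 6], max=6
Drop 5: S rot3 at col 2 lands with bottom-row=6; cleared 0 line(s) (total 1); column heights now [0 1 9 8 6], max=9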